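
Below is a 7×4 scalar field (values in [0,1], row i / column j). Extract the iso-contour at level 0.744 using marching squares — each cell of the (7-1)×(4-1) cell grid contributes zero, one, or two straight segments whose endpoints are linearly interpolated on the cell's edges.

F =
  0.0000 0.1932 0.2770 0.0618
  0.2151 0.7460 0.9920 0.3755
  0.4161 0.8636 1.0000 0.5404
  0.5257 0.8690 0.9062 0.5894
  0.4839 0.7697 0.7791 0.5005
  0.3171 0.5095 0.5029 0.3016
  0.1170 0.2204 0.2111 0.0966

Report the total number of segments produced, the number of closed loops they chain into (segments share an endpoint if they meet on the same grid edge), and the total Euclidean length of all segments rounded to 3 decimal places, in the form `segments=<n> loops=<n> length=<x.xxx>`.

cell (0,0): code 0100 → (0.996,1.000)–(1.000,0.996)
cell (0,1): code 1100 → (0.653,2.000)–(0.996,1.000)
cell (0,2): code 1000 → (1.000,2.402)–(0.653,2.000)
cell (1,0): code 0110 → (1.000,0.996)–(2.000,0.733)
cell (1,2): code 1001 → (2.000,2.557)–(1.000,2.402)
cell (2,0): code 0110 → (2.000,0.733)–(3.000,0.636)
cell (2,2): code 1001 → (3.000,2.512)–(2.000,2.557)
cell (3,0): code 0110 → (3.000,0.636)–(4.000,0.910)
cell (3,2): code 1001 → (4.000,2.126)–(3.000,2.512)
cell (4,0): code 0010 → (4.000,0.910)–(4.099,1.000)
cell (4,1): code 0011 → (4.099,1.000)–(4.127,2.000)
cell (4,2): code 0001 → (4.127,2.000)–(4.000,2.126)
total: 12 segments, chained into 1 closed loop(s), length Σ = 9.067117

segments=12 loops=1 length=9.067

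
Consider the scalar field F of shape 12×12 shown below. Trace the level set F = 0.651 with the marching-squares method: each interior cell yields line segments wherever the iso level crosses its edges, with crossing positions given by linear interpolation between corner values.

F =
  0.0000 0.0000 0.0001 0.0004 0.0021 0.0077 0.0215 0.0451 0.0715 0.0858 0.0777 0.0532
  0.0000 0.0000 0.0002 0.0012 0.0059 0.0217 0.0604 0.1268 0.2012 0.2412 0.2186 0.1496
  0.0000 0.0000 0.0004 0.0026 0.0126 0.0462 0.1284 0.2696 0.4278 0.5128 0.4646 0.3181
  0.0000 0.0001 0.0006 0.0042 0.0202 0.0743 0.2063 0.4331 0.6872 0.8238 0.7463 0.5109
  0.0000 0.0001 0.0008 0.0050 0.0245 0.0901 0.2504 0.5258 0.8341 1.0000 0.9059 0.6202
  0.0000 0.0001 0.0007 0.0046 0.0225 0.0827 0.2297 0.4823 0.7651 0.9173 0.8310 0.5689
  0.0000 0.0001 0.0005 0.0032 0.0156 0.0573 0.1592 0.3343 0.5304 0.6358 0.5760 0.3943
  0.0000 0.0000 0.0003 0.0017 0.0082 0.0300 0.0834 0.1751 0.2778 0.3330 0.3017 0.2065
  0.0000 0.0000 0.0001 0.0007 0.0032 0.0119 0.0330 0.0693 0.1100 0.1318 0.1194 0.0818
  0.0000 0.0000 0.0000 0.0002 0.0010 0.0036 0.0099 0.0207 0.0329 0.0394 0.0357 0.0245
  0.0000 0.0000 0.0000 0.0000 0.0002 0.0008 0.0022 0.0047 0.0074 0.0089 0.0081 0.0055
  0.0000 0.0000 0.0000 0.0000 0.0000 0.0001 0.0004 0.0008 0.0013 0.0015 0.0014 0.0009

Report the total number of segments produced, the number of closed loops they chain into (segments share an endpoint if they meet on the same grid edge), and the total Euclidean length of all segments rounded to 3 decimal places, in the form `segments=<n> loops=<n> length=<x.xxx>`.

cell (2,7): code 0100 → (2.860,8.000)–(3.000,7.858)
cell (2,8): code 1100 → (2.444,9.000)–(2.860,8.000)
cell (2,9): code 1100 → (2.662,10.000)–(2.444,9.000)
cell (2,10): code 1000 → (3.000,10.405)–(2.662,10.000)
cell (3,7): code 0110 → (3.000,7.858)–(4.000,7.406)
cell (3,10): code 1001 → (4.000,10.892)–(3.000,10.405)
cell (4,7): code 0110 → (4.000,7.406)–(5.000,7.597)
cell (4,10): code 1001 → (5.000,10.687)–(4.000,10.892)
cell (5,7): code 0010 → (5.000,7.597)–(5.486,8.000)
cell (5,8): code 0011 → (5.486,8.000)–(5.946,9.000)
cell (5,9): code 0011 → (5.946,9.000)–(5.706,10.000)
cell (5,10): code 0001 → (5.706,10.000)–(5.000,10.687)
total: 12 segments, chained into 1 closed loop(s), length Σ = 10.827623

segments=12 loops=1 length=10.828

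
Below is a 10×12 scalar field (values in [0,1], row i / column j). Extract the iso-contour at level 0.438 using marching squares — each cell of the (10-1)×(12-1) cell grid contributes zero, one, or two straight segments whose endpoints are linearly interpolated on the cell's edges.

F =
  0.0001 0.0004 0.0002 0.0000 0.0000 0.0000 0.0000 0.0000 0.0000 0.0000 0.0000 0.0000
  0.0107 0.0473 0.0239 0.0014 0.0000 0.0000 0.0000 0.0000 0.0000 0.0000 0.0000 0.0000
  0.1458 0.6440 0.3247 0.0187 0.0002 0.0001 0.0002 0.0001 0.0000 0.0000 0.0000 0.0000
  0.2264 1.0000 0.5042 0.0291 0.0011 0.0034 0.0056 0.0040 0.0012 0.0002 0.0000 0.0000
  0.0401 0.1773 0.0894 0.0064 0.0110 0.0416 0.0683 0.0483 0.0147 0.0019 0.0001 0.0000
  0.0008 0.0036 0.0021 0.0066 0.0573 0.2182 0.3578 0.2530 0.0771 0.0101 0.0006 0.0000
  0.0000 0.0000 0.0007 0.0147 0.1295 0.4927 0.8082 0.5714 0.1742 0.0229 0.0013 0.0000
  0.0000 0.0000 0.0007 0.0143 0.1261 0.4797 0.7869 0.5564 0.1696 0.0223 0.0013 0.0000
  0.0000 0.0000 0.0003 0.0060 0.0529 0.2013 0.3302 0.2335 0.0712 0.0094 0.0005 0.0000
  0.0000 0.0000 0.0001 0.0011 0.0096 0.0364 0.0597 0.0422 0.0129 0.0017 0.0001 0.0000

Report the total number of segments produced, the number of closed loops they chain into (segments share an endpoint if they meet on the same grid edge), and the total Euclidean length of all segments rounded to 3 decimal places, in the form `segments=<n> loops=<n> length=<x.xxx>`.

segments=18 loops=2 length=13.736

cell (1,0): code 0100 → (1.655,1.000)–(2.000,0.587)
cell (1,1): code 1000 → (2.000,1.645)–(1.655,1.000)
cell (2,0): code 0110 → (2.000,0.587)–(3.000,0.274)
cell (2,1): code 1101 → (2.631,2.000)–(2.000,1.645)
cell (2,2): code 1000 → (3.000,2.139)–(2.631,2.000)
cell (3,0): code 0010 → (3.000,0.274)–(3.683,1.000)
cell (3,1): code 0011 → (3.683,1.000)–(3.160,2.000)
cell (3,2): code 0001 → (3.160,2.000)–(3.000,2.139)
cell (5,4): code 0100 → (5.801,5.000)–(6.000,4.849)
cell (5,5): code 1100 → (5.178,6.000)–(5.801,5.000)
cell (5,6): code 1100 → (5.581,7.000)–(5.178,6.000)
cell (5,7): code 1000 → (6.000,7.336)–(5.581,7.000)
cell (6,4): code 0110 → (6.000,4.849)–(7.000,4.882)
cell (6,7): code 1001 → (7.000,7.306)–(6.000,7.336)
cell (7,4): code 0010 → (7.000,4.882)–(7.150,5.000)
cell (7,5): code 0011 → (7.150,5.000)–(7.764,6.000)
cell (7,6): code 0011 → (7.764,6.000)–(7.367,7.000)
cell (7,7): code 0001 → (7.367,7.000)–(7.000,7.306)
total: 18 segments, chained into 2 closed loop(s), length Σ = 13.736117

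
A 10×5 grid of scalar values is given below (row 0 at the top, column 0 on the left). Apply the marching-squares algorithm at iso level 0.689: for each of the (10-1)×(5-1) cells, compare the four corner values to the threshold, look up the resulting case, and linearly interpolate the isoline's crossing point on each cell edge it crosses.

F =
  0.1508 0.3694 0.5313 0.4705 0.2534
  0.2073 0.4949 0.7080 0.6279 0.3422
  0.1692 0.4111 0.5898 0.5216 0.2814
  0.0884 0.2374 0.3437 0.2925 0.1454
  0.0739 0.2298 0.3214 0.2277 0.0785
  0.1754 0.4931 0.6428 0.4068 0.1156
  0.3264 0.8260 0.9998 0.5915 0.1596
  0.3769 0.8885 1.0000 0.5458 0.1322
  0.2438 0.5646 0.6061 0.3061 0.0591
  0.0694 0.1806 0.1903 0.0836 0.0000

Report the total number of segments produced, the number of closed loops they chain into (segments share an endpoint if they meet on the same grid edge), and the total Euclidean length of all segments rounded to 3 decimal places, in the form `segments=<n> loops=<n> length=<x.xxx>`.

segments=12 loops=2 length=8.420

cell (0,1): code 0100 → (0.892,2.000)–(1.000,1.911)
cell (0,2): code 1000 → (1.000,2.237)–(0.892,2.000)
cell (1,1): code 0010 → (1.000,1.911)–(1.161,2.000)
cell (1,2): code 0001 → (1.161,2.000)–(1.000,2.237)
cell (5,0): code 0100 → (5.588,1.000)–(6.000,0.726)
cell (5,1): code 1100 → (5.129,2.000)–(5.588,1.000)
cell (5,2): code 1000 → (6.000,2.761)–(5.129,2.000)
cell (6,0): code 0110 → (6.000,0.726)–(7.000,0.610)
cell (6,2): code 1001 → (7.000,2.685)–(6.000,2.761)
cell (7,0): code 0010 → (7.000,0.610)–(7.616,1.000)
cell (7,1): code 0011 → (7.616,1.000)–(7.790,2.000)
cell (7,2): code 0001 → (7.790,2.000)–(7.000,2.685)
total: 12 segments, chained into 2 closed loop(s), length Σ = 8.420417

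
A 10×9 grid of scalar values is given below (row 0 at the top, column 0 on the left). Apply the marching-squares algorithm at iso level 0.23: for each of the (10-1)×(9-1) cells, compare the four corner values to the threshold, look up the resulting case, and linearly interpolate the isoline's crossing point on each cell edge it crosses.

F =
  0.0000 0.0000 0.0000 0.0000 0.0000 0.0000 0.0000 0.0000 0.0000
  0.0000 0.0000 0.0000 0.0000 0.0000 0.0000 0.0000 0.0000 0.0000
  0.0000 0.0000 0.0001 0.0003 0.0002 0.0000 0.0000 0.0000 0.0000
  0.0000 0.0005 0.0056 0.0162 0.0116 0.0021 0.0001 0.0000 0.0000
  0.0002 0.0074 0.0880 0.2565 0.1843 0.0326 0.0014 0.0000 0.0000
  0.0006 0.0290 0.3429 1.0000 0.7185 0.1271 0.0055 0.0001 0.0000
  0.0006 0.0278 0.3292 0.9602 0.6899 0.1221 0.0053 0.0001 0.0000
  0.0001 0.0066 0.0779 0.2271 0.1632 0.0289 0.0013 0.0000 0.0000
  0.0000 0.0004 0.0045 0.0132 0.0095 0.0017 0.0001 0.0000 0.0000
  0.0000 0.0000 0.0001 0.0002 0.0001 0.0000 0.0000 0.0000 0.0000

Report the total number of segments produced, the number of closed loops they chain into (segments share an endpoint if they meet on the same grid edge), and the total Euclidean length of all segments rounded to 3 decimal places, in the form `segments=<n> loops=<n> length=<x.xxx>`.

cell (3,2): code 0100 → (3.890,3.000)–(4.000,2.843)
cell (3,3): code 1000 → (4.000,3.367)–(3.890,3.000)
cell (4,1): code 0100 → (4.557,2.000)–(5.000,1.640)
cell (4,2): code 1110 → (4.000,2.843)–(4.557,2.000)
cell (4,3): code 1101 → (4.086,4.000)–(4.000,3.367)
cell (4,4): code 1000 → (5.000,4.826)–(4.086,4.000)
cell (5,1): code 0110 → (5.000,1.640)–(6.000,1.671)
cell (5,4): code 1001 → (6.000,4.810)–(5.000,4.826)
cell (6,1): code 0010 → (6.000,1.671)–(6.395,2.000)
cell (6,2): code 0011 → (6.395,2.000)–(6.996,3.000)
cell (6,3): code 0011 → (6.996,3.000)–(6.873,4.000)
cell (6,4): code 0001 → (6.873,4.000)–(6.000,4.810)
total: 12 segments, chained into 1 closed loop(s), length Σ = 9.907028

segments=12 loops=1 length=9.907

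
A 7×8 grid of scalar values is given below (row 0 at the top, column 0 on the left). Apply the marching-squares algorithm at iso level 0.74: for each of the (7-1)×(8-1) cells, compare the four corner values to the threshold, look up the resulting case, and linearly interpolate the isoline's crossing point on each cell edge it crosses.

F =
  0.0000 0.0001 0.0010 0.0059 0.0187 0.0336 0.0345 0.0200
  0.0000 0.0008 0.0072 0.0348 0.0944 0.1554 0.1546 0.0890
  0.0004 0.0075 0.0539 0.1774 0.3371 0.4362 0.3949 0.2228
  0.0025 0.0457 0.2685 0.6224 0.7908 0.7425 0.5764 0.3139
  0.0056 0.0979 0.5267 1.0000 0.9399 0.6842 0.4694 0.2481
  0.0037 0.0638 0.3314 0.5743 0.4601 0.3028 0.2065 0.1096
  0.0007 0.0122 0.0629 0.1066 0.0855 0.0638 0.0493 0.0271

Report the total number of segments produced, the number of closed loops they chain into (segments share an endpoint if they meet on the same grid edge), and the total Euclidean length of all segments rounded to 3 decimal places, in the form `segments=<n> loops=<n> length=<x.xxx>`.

cell (2,3): code 0100 → (2.888,4.000)–(3.000,3.698)
cell (2,4): code 1100 → (2.992,5.000)–(2.888,4.000)
cell (2,5): code 1000 → (3.000,5.015)–(2.992,5.000)
cell (3,2): code 0100 → (3.311,3.000)–(4.000,2.451)
cell (3,3): code 1110 → (3.000,3.698)–(3.311,3.000)
cell (3,4): code 1011 → (4.000,4.782)–(3.043,5.000)
cell (3,5): code 0001 → (3.043,5.000)–(3.000,5.015)
cell (4,2): code 0010 → (4.000,2.451)–(4.611,3.000)
cell (4,3): code 0011 → (4.611,3.000)–(4.417,4.000)
cell (4,4): code 0001 → (4.417,4.000)–(4.000,4.782)
total: 10 segments, chained into 1 closed loop(s), length Σ = 6.742865

segments=10 loops=1 length=6.743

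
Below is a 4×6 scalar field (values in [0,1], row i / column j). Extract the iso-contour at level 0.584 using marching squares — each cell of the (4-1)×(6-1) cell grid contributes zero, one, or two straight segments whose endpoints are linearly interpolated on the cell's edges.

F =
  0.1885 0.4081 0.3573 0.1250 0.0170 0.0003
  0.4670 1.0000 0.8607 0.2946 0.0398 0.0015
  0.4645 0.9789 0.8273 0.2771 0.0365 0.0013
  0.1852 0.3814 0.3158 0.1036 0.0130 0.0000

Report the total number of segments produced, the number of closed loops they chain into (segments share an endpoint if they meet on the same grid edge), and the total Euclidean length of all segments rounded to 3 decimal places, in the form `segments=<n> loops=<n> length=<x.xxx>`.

cell (0,0): code 0100 → (0.297,1.000)–(1.000,0.220)
cell (0,1): code 1100 → (0.450,2.000)–(0.297,1.000)
cell (0,2): code 1000 → (1.000,2.489)–(0.450,2.000)
cell (1,0): code 0110 → (1.000,0.220)–(2.000,0.232)
cell (1,2): code 1001 → (2.000,2.442)–(1.000,2.489)
cell (2,0): code 0010 → (2.000,0.232)–(2.661,1.000)
cell (2,1): code 0011 → (2.661,1.000)–(2.476,2.000)
cell (2,2): code 0001 → (2.476,2.000)–(2.000,2.442)
total: 8 segments, chained into 1 closed loop(s), length Σ = 7.478146

segments=8 loops=1 length=7.478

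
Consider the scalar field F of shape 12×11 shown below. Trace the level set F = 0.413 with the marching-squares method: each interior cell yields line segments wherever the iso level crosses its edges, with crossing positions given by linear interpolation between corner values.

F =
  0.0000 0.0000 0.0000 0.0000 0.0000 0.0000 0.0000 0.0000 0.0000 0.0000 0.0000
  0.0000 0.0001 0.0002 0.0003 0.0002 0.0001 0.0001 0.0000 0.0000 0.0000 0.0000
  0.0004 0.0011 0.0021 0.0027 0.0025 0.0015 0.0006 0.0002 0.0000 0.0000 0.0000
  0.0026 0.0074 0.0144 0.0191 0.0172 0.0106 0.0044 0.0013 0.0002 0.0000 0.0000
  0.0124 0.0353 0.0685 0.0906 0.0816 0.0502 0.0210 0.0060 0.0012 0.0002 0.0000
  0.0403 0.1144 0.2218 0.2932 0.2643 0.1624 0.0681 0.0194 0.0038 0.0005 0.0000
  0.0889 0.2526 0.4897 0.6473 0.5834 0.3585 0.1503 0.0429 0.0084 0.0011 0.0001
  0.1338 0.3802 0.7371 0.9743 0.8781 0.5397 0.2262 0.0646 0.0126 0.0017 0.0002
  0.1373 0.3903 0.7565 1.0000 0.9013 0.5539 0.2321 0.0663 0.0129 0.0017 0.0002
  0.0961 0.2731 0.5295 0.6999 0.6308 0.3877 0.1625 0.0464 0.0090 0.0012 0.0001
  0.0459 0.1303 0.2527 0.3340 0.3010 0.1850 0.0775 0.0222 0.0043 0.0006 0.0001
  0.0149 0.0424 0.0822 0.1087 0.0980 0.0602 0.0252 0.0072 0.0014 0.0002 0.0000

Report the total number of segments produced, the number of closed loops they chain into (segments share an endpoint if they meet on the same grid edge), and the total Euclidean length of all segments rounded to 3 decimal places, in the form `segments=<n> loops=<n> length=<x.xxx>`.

segments=16 loops=1 length=13.842

cell (5,1): code 0100 → (5.714,2.000)–(6.000,1.677)
cell (5,2): code 1100 → (5.338,3.000)–(5.714,2.000)
cell (5,3): code 1100 → (5.466,4.000)–(5.338,3.000)
cell (5,4): code 1000 → (6.000,4.758)–(5.466,4.000)
cell (6,1): code 0110 → (6.000,1.677)–(7.000,1.092)
cell (6,4): code 1101 → (6.301,5.000)–(6.000,4.758)
cell (6,5): code 1000 → (7.000,5.404)–(6.301,5.000)
cell (7,1): code 0110 → (7.000,1.092)–(8.000,1.062)
cell (7,5): code 1001 → (8.000,5.438)–(7.000,5.404)
cell (8,1): code 0110 → (8.000,1.062)–(9.000,1.546)
cell (8,4): code 1011 → (9.000,4.896)–(8.848,5.000)
cell (8,5): code 0001 → (8.848,5.000)–(8.000,5.438)
cell (9,1): code 0010 → (9.000,1.546)–(9.421,2.000)
cell (9,2): code 0011 → (9.421,2.000)–(9.784,3.000)
cell (9,3): code 0011 → (9.784,3.000)–(9.660,4.000)
cell (9,4): code 0001 → (9.660,4.000)–(9.000,4.896)
total: 16 segments, chained into 1 closed loop(s), length Σ = 13.841705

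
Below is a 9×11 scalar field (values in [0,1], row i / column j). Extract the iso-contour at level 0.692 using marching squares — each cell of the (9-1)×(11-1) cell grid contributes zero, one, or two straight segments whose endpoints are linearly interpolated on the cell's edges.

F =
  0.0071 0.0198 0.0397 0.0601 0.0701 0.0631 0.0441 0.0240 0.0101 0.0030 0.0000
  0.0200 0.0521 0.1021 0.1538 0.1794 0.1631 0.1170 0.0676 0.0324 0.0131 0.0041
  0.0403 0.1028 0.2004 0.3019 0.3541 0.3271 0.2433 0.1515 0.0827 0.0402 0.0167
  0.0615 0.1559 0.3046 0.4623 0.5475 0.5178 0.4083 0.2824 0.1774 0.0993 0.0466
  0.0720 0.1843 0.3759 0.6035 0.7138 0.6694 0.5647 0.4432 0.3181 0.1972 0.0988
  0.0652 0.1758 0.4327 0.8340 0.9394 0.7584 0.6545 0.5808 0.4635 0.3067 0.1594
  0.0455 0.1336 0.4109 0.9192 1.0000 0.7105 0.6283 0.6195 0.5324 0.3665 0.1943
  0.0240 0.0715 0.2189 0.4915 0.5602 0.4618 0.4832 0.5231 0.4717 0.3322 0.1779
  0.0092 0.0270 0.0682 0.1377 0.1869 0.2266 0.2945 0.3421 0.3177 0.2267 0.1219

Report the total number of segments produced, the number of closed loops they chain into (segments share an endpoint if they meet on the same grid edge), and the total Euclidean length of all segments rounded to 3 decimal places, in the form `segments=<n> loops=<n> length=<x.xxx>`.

cell (3,3): code 0100 → (3.869,4.000)–(4.000,3.802)
cell (3,4): code 1000 → (4.000,4.491)–(3.869,4.000)
cell (4,2): code 0100 → (4.384,3.000)–(5.000,2.646)
cell (4,3): code 1110 → (4.000,3.802)–(4.384,3.000)
cell (4,4): code 1101 → (4.254,5.000)–(4.000,4.491)
cell (4,5): code 1000 → (5.000,5.639)–(4.254,5.000)
cell (5,2): code 0110 → (5.000,2.646)–(6.000,2.553)
cell (5,5): code 1001 → (6.000,5.225)–(5.000,5.639)
cell (6,2): code 0010 → (6.000,2.553)–(6.531,3.000)
cell (6,3): code 0011 → (6.531,3.000)–(6.700,4.000)
cell (6,4): code 0011 → (6.700,4.000)–(6.074,5.000)
cell (6,5): code 0001 → (6.074,5.000)–(6.000,5.225)
total: 12 segments, chained into 1 closed loop(s), length Σ = 9.108348

segments=12 loops=1 length=9.108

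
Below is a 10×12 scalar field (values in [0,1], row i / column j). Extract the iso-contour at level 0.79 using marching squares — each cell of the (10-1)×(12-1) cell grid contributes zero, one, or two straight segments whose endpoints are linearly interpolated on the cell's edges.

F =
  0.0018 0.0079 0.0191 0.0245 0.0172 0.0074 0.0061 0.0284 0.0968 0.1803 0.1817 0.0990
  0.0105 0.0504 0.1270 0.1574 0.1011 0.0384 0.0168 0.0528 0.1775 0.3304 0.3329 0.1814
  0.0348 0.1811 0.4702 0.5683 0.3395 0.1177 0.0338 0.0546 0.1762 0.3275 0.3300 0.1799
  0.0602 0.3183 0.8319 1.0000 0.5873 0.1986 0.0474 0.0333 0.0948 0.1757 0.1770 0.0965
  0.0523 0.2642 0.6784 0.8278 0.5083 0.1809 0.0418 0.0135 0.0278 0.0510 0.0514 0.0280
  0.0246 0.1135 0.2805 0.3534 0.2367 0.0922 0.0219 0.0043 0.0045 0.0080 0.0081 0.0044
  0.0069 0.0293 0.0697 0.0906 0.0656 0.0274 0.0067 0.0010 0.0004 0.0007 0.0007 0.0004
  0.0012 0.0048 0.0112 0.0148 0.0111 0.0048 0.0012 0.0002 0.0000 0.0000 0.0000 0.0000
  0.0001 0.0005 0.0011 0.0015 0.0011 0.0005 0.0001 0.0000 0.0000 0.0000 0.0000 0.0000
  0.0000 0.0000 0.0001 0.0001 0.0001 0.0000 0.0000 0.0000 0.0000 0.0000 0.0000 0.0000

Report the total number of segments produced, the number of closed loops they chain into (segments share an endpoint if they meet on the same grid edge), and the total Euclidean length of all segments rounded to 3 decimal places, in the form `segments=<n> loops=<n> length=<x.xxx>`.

cell (2,1): code 0100 → (2.884,2.000)–(3.000,1.918)
cell (2,2): code 1100 → (2.514,3.000)–(2.884,2.000)
cell (2,3): code 1000 → (3.000,3.509)–(2.514,3.000)
cell (3,1): code 0010 → (3.000,1.918)–(3.273,2.000)
cell (3,2): code 0111 → (3.273,2.000)–(4.000,2.747)
cell (3,3): code 1001 → (4.000,3.118)–(3.000,3.509)
cell (4,2): code 0010 → (4.000,2.747)–(4.080,3.000)
cell (4,3): code 0001 → (4.080,3.000)–(4.000,3.118)
total: 8 segments, chained into 1 closed loop(s), length Σ = 4.720845

segments=8 loops=1 length=4.721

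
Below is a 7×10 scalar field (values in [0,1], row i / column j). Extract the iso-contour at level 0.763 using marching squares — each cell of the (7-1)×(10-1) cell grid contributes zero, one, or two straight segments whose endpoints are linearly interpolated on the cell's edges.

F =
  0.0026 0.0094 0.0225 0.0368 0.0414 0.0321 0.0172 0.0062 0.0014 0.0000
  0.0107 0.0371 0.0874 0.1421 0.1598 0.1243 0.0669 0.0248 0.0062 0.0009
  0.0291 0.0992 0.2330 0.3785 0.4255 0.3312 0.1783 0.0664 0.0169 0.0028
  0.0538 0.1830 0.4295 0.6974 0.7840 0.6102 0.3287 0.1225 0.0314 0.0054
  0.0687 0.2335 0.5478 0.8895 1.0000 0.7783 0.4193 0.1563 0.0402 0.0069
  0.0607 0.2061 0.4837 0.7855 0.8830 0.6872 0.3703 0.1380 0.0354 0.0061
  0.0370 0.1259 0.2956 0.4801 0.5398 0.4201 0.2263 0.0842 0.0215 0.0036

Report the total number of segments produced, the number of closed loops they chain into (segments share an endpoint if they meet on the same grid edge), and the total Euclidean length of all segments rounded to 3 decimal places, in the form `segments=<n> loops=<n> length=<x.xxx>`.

cell (2,3): code 0100 → (2.941,4.000)–(3.000,3.758)
cell (2,4): code 1000 → (3.000,4.121)–(2.941,4.000)
cell (3,2): code 0100 → (3.341,3.000)–(4.000,2.630)
cell (3,3): code 1110 → (3.000,3.758)–(3.341,3.000)
cell (3,4): code 1101 → (3.909,5.000)–(3.000,4.121)
cell (3,5): code 1000 → (4.000,5.043)–(3.909,5.000)
cell (4,2): code 0110 → (4.000,2.630)–(5.000,2.925)
cell (4,4): code 1011 → (5.000,4.613)–(4.168,5.000)
cell (4,5): code 0001 → (4.168,5.000)–(4.000,5.043)
cell (5,2): code 0010 → (5.000,2.925)–(5.074,3.000)
cell (5,3): code 0011 → (5.074,3.000)–(5.350,4.000)
cell (5,4): code 0001 → (5.350,4.000)–(5.000,4.613)
total: 12 segments, chained into 1 closed loop(s), length Σ = 7.316760

segments=12 loops=1 length=7.317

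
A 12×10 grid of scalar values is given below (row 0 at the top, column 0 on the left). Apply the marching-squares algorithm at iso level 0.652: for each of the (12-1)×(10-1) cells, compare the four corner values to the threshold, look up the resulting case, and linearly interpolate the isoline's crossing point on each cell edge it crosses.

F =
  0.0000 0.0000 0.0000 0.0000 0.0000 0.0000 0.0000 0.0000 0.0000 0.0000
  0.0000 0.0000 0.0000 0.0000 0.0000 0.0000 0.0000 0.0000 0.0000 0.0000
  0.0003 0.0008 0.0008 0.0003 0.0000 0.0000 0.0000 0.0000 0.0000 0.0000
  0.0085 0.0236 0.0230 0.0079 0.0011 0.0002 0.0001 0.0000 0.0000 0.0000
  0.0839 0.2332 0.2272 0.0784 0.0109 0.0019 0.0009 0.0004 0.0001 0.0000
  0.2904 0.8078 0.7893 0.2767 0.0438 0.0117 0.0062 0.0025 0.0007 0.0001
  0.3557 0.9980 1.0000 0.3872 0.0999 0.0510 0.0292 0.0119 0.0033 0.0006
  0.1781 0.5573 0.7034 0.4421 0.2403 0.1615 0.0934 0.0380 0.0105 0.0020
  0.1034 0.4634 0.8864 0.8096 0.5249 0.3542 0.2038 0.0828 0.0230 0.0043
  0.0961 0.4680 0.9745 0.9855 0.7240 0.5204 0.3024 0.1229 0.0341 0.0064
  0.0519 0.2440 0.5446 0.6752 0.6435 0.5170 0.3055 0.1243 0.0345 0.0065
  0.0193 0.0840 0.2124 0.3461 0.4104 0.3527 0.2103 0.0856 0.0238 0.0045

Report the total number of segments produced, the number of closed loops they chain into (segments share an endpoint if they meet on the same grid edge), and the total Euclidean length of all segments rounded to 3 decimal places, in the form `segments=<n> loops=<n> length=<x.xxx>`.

cell (4,0): code 0100 → (4.729,1.000)–(5.000,0.699)
cell (4,1): code 1100 → (4.756,2.000)–(4.729,1.000)
cell (4,2): code 1000 → (5.000,2.268)–(4.756,2.000)
cell (5,0): code 0110 → (5.000,0.699)–(6.000,0.461)
cell (5,2): code 1001 → (6.000,2.568)–(5.000,2.268)
cell (6,0): code 0010 → (6.000,0.461)–(6.785,1.000)
cell (6,1): code 0111 → (6.785,1.000)–(7.000,1.648)
cell (6,2): code 1001 → (7.000,2.197)–(6.000,2.568)
cell (7,1): code 0110 → (7.000,1.648)–(8.000,1.446)
cell (7,2): code 1101 → (7.571,3.000)–(7.000,2.197)
cell (7,3): code 1000 → (8.000,3.554)–(7.571,3.000)
cell (8,1): code 0110 → (8.000,1.446)–(9.000,1.363)
cell (8,3): code 1101 → (8.638,4.000)–(8.000,3.554)
cell (8,4): code 1000 → (9.000,4.354)–(8.638,4.000)
cell (9,1): code 0010 → (9.000,1.363)–(9.750,2.000)
cell (9,2): code 0111 → (9.750,2.000)–(10.000,2.822)
cell (9,3): code 1011 → (10.000,3.732)–(9.894,4.000)
cell (9,4): code 0001 → (9.894,4.000)–(9.000,4.354)
cell (10,2): code 0010 → (10.000,2.822)–(10.070,3.000)
cell (10,3): code 0001 → (10.070,3.000)–(10.000,3.732)
total: 20 segments, chained into 1 closed loop(s), length Σ = 15.555736

segments=20 loops=1 length=15.556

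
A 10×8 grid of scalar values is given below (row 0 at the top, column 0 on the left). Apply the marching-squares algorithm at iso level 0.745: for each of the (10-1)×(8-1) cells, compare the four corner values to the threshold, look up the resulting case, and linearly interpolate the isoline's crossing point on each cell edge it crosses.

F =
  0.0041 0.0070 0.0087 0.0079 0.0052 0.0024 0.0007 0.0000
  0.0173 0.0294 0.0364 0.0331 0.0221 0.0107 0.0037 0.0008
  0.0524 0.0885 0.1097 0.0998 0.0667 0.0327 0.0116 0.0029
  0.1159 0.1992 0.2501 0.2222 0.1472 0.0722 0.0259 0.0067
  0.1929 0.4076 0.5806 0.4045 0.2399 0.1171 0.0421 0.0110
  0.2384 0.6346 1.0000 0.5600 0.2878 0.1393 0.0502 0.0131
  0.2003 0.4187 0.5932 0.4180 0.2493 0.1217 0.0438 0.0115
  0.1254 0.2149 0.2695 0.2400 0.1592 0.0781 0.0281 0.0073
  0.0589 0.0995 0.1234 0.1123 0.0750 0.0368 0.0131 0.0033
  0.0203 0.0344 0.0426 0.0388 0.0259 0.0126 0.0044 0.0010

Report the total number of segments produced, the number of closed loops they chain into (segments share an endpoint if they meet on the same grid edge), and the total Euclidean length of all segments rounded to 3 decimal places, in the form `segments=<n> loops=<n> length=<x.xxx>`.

cell (4,1): code 0100 → (4.392,2.000)–(5.000,1.302)
cell (4,2): code 1000 → (5.000,2.580)–(4.392,2.000)
cell (5,1): code 0010 → (5.000,1.302)–(5.627,2.000)
cell (5,2): code 0001 → (5.627,2.000)–(5.000,2.580)
total: 4 segments, chained into 1 closed loop(s), length Σ = 3.557306

segments=4 loops=1 length=3.557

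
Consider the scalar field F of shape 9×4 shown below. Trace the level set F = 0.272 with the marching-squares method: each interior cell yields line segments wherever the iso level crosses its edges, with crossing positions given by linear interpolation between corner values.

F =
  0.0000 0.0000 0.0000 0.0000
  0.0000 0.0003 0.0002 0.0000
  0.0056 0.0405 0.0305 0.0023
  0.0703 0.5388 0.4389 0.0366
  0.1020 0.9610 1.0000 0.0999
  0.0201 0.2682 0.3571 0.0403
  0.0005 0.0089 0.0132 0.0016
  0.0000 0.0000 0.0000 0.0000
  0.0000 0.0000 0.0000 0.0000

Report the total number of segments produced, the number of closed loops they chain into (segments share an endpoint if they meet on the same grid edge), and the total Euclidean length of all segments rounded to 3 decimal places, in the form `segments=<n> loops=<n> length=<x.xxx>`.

segments=10 loops=1 length=8.285

cell (2,0): code 0100 → (2.465,1.000)–(3.000,0.431)
cell (2,1): code 1100 → (2.591,2.000)–(2.465,1.000)
cell (2,2): code 1000 → (3.000,2.415)–(2.591,2.000)
cell (3,0): code 0110 → (3.000,0.431)–(4.000,0.198)
cell (3,2): code 1001 → (4.000,2.809)–(3.000,2.415)
cell (4,0): code 0010 → (4.000,0.198)–(4.995,1.000)
cell (4,1): code 0111 → (4.995,1.000)–(5.000,1.043)
cell (4,2): code 1001 → (5.000,2.269)–(4.000,2.809)
cell (5,1): code 0010 → (5.000,1.043)–(5.247,2.000)
cell (5,2): code 0001 → (5.247,2.000)–(5.000,2.269)
total: 10 segments, chained into 1 closed loop(s), length Σ = 8.284766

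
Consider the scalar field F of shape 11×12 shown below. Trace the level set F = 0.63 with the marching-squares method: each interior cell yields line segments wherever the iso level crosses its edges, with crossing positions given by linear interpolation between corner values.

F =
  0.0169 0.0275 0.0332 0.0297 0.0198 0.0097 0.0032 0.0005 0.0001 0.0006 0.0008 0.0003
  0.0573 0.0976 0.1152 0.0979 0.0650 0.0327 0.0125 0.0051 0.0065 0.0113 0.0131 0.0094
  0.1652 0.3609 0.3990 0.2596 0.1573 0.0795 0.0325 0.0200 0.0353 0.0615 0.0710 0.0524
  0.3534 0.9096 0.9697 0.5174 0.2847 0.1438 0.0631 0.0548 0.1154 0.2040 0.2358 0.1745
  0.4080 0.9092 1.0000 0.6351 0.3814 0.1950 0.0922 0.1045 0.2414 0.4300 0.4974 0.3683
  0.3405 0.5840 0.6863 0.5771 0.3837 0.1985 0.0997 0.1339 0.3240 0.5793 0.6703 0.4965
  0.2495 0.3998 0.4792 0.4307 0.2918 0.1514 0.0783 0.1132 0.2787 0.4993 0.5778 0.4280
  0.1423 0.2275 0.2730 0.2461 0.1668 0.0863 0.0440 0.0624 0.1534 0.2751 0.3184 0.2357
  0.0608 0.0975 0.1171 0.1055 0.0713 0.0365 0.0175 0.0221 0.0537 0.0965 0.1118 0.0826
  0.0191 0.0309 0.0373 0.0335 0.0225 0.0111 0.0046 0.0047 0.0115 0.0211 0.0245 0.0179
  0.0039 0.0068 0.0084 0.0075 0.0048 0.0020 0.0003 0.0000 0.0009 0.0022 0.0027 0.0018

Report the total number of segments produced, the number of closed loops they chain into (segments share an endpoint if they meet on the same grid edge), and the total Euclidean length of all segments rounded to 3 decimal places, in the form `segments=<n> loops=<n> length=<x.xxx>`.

segments=16 loops=2 length=10.474

cell (2,0): code 0100 → (2.490,1.000)–(3.000,0.497)
cell (2,1): code 1100 → (2.405,2.000)–(2.490,1.000)
cell (2,2): code 1000 → (3.000,2.751)–(2.405,2.000)
cell (3,0): code 0110 → (3.000,0.497)–(4.000,0.443)
cell (3,2): code 1101 → (3.957,3.000)–(3.000,2.751)
cell (3,3): code 1000 → (4.000,3.020)–(3.957,3.000)
cell (4,0): code 0010 → (4.000,0.443)–(4.859,1.000)
cell (4,1): code 0111 → (4.859,1.000)–(5.000,1.450)
cell (4,2): code 1011 → (5.000,2.516)–(4.088,3.000)
cell (4,3): code 0001 → (4.088,3.000)–(4.000,3.020)
cell (4,9): code 0100 → (4.767,10.000)–(5.000,9.557)
cell (4,10): code 1000 → (5.000,10.232)–(4.767,10.000)
cell (5,1): code 0010 → (5.000,1.450)–(5.272,2.000)
cell (5,2): code 0001 → (5.272,2.000)–(5.000,2.516)
cell (5,9): code 0010 → (5.000,9.557)–(5.436,10.000)
cell (5,10): code 0001 → (5.436,10.000)–(5.000,10.232)
total: 16 segments, chained into 2 closed loop(s), length Σ = 10.473982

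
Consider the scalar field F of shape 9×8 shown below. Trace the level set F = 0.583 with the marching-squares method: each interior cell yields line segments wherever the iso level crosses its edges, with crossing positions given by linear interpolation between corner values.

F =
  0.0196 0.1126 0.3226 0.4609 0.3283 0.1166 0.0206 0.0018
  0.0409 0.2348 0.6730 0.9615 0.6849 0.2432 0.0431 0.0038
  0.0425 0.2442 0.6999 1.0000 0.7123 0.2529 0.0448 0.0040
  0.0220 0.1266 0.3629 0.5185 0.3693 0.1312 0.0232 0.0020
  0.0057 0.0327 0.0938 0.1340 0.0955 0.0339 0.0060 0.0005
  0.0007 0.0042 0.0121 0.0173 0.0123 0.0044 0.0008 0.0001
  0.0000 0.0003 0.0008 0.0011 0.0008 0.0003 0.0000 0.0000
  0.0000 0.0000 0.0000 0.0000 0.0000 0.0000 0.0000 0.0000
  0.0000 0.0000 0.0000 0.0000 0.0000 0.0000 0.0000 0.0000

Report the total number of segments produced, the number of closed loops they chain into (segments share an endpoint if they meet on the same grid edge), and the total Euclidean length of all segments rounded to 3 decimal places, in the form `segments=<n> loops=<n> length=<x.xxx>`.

segments=10 loops=1 length=8.063

cell (0,1): code 0100 → (0.743,2.000)–(1.000,1.795)
cell (0,2): code 1100 → (0.244,3.000)–(0.743,2.000)
cell (0,3): code 1100 → (0.714,4.000)–(0.244,3.000)
cell (0,4): code 1000 → (1.000,4.231)–(0.714,4.000)
cell (1,1): code 0110 → (1.000,1.795)–(2.000,1.743)
cell (1,4): code 1001 → (2.000,4.281)–(1.000,4.231)
cell (2,1): code 0010 → (2.000,1.743)–(2.347,2.000)
cell (2,2): code 0011 → (2.347,2.000)–(2.866,3.000)
cell (2,3): code 0011 → (2.866,3.000)–(2.377,4.000)
cell (2,4): code 0001 → (2.377,4.000)–(2.000,4.281)
total: 10 segments, chained into 1 closed loop(s), length Σ = 8.063310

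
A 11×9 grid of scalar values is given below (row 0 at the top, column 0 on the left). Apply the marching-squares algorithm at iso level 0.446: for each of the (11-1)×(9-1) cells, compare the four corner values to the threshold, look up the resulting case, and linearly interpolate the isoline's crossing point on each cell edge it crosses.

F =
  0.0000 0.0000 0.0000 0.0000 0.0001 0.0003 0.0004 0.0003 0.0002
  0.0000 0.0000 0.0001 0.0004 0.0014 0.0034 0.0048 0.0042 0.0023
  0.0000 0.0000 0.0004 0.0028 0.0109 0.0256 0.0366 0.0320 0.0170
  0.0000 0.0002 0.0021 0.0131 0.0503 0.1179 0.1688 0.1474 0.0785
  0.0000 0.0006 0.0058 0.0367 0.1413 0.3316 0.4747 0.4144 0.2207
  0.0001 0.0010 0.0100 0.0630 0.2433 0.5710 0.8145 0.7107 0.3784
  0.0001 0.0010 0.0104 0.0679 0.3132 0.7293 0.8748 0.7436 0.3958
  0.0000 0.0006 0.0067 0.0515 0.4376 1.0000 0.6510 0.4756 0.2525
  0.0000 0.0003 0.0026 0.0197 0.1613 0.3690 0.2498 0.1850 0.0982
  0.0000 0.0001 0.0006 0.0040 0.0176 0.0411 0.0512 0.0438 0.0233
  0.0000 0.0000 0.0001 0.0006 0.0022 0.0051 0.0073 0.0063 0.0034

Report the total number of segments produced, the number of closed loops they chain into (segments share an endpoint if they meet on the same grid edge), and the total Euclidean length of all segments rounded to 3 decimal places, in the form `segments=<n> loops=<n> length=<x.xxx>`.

cell (3,5): code 0100 → (3.906,6.000)–(4.000,5.799)
cell (3,6): code 1000 → (4.000,6.476)–(3.906,6.000)
cell (4,4): code 0100 → (4.478,5.000)–(5.000,4.619)
cell (4,5): code 1110 → (4.000,5.799)–(4.478,5.000)
cell (4,6): code 1101 → (4.107,7.000)–(4.000,6.476)
cell (4,7): code 1000 → (5.000,7.797)–(4.107,7.000)
cell (5,4): code 0110 → (5.000,4.619)–(6.000,4.319)
cell (5,7): code 1001 → (6.000,7.856)–(5.000,7.797)
cell (6,4): code 0110 → (6.000,4.319)–(7.000,4.015)
cell (6,7): code 1001 → (7.000,7.133)–(6.000,7.856)
cell (7,4): code 0010 → (7.000,4.015)–(7.878,5.000)
cell (7,5): code 0011 → (7.878,5.000)–(7.511,6.000)
cell (7,6): code 0011 → (7.511,6.000)–(7.102,7.000)
cell (7,7): code 0001 → (7.102,7.000)–(7.000,7.133)
total: 14 segments, chained into 1 closed loop(s), length Σ = 11.973546

segments=14 loops=1 length=11.974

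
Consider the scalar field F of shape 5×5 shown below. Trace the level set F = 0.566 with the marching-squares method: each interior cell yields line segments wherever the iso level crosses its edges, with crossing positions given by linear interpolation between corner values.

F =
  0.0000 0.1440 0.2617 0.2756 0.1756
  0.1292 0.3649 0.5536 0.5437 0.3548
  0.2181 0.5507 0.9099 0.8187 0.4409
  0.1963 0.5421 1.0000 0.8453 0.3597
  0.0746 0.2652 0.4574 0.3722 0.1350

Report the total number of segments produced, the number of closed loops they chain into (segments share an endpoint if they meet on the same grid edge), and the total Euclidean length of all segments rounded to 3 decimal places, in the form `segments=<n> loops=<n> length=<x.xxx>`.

segments=8 loops=1 length=8.588

cell (1,1): code 0100 → (1.035,2.000)–(2.000,1.043)
cell (1,2): code 1100 → (1.081,3.000)–(1.035,2.000)
cell (1,3): code 1000 → (2.000,3.669)–(1.081,3.000)
cell (2,1): code 0110 → (2.000,1.043)–(3.000,1.052)
cell (2,3): code 1001 → (3.000,3.575)–(2.000,3.669)
cell (3,1): code 0010 → (3.000,1.052)–(3.800,2.000)
cell (3,2): code 0011 → (3.800,2.000)–(3.590,3.000)
cell (3,3): code 0001 → (3.590,3.000)–(3.000,3.575)
total: 8 segments, chained into 1 closed loop(s), length Σ = 8.587692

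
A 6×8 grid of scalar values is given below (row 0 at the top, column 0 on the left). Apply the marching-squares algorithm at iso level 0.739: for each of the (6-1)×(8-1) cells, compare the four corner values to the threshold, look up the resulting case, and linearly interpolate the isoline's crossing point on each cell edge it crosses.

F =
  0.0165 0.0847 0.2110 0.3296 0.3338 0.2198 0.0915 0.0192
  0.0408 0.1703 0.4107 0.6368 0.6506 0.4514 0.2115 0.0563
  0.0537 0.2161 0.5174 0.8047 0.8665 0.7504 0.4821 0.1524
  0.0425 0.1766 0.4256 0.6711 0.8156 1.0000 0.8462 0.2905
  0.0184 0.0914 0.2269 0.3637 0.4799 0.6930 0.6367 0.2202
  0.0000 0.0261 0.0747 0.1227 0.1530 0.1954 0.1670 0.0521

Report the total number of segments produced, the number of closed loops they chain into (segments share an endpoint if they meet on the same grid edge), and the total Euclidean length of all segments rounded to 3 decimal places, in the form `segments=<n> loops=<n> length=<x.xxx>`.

cell (1,2): code 0100 → (1.609,3.000)–(2.000,2.771)
cell (1,3): code 1100 → (1.409,4.000)–(1.609,3.000)
cell (1,4): code 1100 → (1.962,5.000)–(1.409,4.000)
cell (1,5): code 1000 → (2.000,5.042)–(1.962,5.000)
cell (2,2): code 0010 → (2.000,2.771)–(2.492,3.000)
cell (2,3): code 0111 → (2.492,3.000)–(3.000,3.470)
cell (2,5): code 1101 → (2.706,6.000)–(2.000,5.042)
cell (2,6): code 1000 → (3.000,6.193)–(2.706,6.000)
cell (3,3): code 0010 → (3.000,3.470)–(3.228,4.000)
cell (3,4): code 0011 → (3.228,4.000)–(3.850,5.000)
cell (3,5): code 0011 → (3.850,5.000)–(3.512,6.000)
cell (3,6): code 0001 → (3.512,6.000)–(3.000,6.193)
total: 12 segments, chained into 1 closed loop(s), length Σ = 8.805669

segments=12 loops=1 length=8.806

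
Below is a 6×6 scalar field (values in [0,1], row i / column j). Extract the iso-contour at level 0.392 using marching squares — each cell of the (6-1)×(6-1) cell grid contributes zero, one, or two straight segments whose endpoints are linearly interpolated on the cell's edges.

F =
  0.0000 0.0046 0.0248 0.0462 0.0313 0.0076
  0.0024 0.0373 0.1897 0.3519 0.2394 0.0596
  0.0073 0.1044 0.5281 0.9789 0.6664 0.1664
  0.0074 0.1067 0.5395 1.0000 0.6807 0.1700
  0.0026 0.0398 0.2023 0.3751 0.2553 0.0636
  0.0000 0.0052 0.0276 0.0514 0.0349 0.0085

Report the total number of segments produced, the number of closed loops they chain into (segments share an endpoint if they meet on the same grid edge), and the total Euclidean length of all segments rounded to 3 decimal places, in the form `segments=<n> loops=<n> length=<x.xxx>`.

cell (1,1): code 0100 → (1.598,2.000)–(2.000,1.679)
cell (1,2): code 1100 → (1.064,3.000)–(1.598,2.000)
cell (1,3): code 1100 → (1.357,4.000)–(1.064,3.000)
cell (1,4): code 1000 → (2.000,4.549)–(1.357,4.000)
cell (2,1): code 0110 → (2.000,1.679)–(3.000,1.659)
cell (2,4): code 1001 → (3.000,4.565)–(2.000,4.549)
cell (3,1): code 0010 → (3.000,1.659)–(3.437,2.000)
cell (3,2): code 0011 → (3.437,2.000)–(3.973,3.000)
cell (3,3): code 0011 → (3.973,3.000)–(3.679,4.000)
cell (3,4): code 0001 → (3.679,4.000)–(3.000,4.565)
total: 10 segments, chained into 1 closed loop(s), length Σ = 9.150405

segments=10 loops=1 length=9.150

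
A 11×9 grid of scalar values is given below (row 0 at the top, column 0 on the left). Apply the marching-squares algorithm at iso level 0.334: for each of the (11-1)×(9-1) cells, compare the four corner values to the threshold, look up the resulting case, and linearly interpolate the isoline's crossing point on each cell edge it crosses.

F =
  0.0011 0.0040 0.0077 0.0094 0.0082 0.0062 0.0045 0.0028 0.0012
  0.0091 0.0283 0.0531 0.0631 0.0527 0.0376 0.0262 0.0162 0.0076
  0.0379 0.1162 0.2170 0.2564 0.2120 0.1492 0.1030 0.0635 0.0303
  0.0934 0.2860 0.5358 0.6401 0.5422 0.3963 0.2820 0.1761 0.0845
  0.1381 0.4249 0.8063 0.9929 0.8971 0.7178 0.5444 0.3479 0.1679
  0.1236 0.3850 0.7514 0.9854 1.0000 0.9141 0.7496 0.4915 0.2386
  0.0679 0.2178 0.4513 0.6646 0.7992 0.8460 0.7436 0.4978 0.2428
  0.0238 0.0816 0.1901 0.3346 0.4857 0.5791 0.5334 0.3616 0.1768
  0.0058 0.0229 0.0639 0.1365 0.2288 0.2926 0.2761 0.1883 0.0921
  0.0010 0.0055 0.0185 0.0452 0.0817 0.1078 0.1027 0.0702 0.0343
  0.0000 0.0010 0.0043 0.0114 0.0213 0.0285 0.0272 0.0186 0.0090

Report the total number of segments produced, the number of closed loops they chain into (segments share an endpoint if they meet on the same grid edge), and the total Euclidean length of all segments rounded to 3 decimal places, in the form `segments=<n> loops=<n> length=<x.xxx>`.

segments=24 loops=1 length=19.573

cell (2,1): code 0100 → (2.367,2.000)–(3.000,1.192)
cell (2,2): code 1100 → (2.202,3.000)–(2.367,2.000)
cell (2,3): code 1100 → (2.369,4.000)–(2.202,3.000)
cell (2,4): code 1100 → (2.748,5.000)–(2.369,4.000)
cell (2,5): code 1000 → (3.000,5.545)–(2.748,5.000)
cell (3,0): code 0100 → (3.346,1.000)–(4.000,0.683)
cell (3,1): code 1110 → (3.000,1.192)–(3.346,1.000)
cell (3,5): code 1101 → (3.198,6.000)–(3.000,5.545)
cell (3,6): code 1100 → (3.919,7.000)–(3.198,6.000)
cell (3,7): code 1000 → (4.000,7.077)–(3.919,7.000)
cell (4,0): code 0110 → (4.000,0.683)–(5.000,0.805)
cell (4,7): code 1001 → (5.000,7.623)–(4.000,7.077)
cell (5,0): code 0010 → (5.000,0.805)–(5.305,1.000)
cell (5,1): code 0111 → (5.305,1.000)–(6.000,1.498)
cell (5,7): code 1001 → (6.000,7.642)–(5.000,7.623)
cell (6,1): code 0010 → (6.000,1.498)–(6.449,2.000)
cell (6,2): code 0111 → (6.449,2.000)–(7.000,2.996)
cell (6,7): code 1001 → (7.000,7.149)–(6.000,7.642)
cell (7,2): code 0010 → (7.000,2.996)–(7.003,3.000)
cell (7,3): code 0011 → (7.003,3.000)–(7.591,4.000)
cell (7,4): code 0011 → (7.591,4.000)–(7.855,5.000)
cell (7,5): code 0011 → (7.855,5.000)–(7.775,6.000)
cell (7,6): code 0011 → (7.775,6.000)–(7.159,7.000)
cell (7,7): code 0001 → (7.159,7.000)–(7.000,7.149)
total: 24 segments, chained into 1 closed loop(s), length Σ = 19.572584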